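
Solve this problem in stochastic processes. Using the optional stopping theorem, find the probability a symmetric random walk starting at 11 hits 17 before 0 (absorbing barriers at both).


By optional stopping theorem: E(M at tau) = M(0) = 11
P(hit 17)*17 + P(hit 0)*0 = 11
P(hit 17) = (11 - 0)/(17 - 0) = 11/17 = 0.6471

0.6471


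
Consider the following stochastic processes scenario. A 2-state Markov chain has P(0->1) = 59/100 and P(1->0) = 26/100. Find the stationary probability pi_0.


Stationary distribution: pi_0 = p10/(p01+p10), pi_1 = p01/(p01+p10)
p01 = 0.5900, p10 = 0.2600
pi_0 = 0.3059

0.3059


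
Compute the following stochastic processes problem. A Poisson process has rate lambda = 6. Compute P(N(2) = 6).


P(N(t)=k) = (lambda*t)^k * exp(-lambda*t) / k!
lambda*t = 12
= 12^6 * exp(-12) / 6!
= 2985984 * 6.1442e-06 / 720
= 0.0255

0.0255


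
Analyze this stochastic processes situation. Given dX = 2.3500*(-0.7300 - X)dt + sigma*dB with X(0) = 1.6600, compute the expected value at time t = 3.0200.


E[X(t)] = mu + (X(0) - mu)*exp(-theta*t)
= -0.7300 + (1.6600 - -0.7300)*exp(-2.3500*3.0200)
= -0.7300 + 2.3900 * 8.2758e-04
= -0.7280

-0.7280


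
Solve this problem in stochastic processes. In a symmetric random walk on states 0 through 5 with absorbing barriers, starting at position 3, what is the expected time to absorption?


For symmetric RW on 0,...,N with absorbing barriers, E(i) = i*(N-i)
E(3) = 3 * 2 = 6

6


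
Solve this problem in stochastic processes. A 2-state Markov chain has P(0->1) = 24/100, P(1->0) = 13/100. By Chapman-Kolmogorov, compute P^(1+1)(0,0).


P^2 = P^1 * P^1
Computing via matrix multiplication of the transition matrix.
Entry (0,0) of P^2 = 0.6088

0.6088


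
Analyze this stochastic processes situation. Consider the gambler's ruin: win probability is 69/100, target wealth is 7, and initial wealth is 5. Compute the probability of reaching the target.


Gambler's ruin formula:
r = q/p = 0.3100/0.6900 = 0.4493
P(win) = (1 - r^i)/(1 - r^N)
= (1 - 0.4493^5)/(1 - 0.4493^7)
= 0.9853

0.9853


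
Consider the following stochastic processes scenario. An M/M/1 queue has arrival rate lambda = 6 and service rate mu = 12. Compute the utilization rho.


rho = lambda/mu
= 6/12
= 0.5000

0.5000


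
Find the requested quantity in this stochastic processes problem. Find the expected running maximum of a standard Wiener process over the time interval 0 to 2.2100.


E(max B(s)) = sqrt(2t/pi)
= sqrt(2*2.2100/pi)
= sqrt(1.4069)
= 1.1861

1.1861


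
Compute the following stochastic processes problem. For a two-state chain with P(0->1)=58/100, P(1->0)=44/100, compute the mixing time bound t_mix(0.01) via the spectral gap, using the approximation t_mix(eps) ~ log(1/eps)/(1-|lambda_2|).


lambda_2 = |1 - p01 - p10| = |1 - 0.5800 - 0.4400| = 0.0200
t_mix ~ log(1/eps)/(1 - |lambda_2|)
= log(100)/(1 - 0.0200) = 4.6052/0.9800
= 4.6992

4.6992


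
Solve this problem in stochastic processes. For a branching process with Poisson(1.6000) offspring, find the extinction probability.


Since mu = 1.6000 > 1, extinction prob q < 1.
Solve s = exp(mu*(s-1)) iteratively.
q = 0.3580

0.3580


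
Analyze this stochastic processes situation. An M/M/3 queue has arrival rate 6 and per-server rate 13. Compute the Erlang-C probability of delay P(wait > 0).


a = lambda/mu = 0.4615
rho = a/c = 0.1538
Erlang-C formula applied:
C(c,a) = 0.0122

0.0122


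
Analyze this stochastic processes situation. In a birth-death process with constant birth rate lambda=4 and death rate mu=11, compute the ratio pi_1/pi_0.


For birth-death process, pi_n/pi_0 = (lambda/mu)^n
= (4/11)^1
= 0.3636

0.3636


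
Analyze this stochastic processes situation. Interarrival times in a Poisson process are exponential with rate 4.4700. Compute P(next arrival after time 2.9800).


P(X > t) = exp(-lambda * t)
= exp(-4.4700 * 2.9800)
= exp(-13.3206) = 1.6404e-06

1.6404e-06


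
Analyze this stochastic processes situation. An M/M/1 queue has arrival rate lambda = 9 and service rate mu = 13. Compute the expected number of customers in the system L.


rho = 9/13 = 0.6923
L = rho/(1-rho)
= 0.6923/0.3077
= 2.2500

2.2500


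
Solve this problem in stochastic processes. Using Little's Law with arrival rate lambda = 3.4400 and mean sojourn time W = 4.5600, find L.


Little's Law: L = lambda * W
= 3.4400 * 4.5600
= 15.6864

15.6864


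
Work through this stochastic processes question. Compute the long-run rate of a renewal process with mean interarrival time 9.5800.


Long-run renewal rate = 1/E(X)
= 1/9.5800
= 0.1044

0.1044


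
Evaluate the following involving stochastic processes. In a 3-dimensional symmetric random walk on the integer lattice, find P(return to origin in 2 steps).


P(return in 2 steps) = P(reverse first step) = 1/(2d)
= 1/6
= 0.1667

0.1667


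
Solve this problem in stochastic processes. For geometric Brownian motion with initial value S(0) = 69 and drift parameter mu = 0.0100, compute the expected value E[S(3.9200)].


E[S(t)] = S(0) * exp(mu * t)
= 69 * exp(0.0100 * 3.9200)
= 69 * 1.0400
= 71.7585

71.7585


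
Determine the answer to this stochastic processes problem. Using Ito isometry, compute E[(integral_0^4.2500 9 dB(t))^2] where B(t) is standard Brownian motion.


By Ito isometry: E[(int f dB)^2] = int f^2 dt
= 9^2 * 4.2500
= 81 * 4.2500 = 344.2500

344.2500


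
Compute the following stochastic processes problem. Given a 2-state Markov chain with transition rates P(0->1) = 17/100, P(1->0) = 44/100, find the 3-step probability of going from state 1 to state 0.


Computing P^3 by matrix multiplication.
P = [[0.8300, 0.1700], [0.4400, 0.5600]]
After raising P to the power 3:
P^3(1,0) = 0.6785

0.6785


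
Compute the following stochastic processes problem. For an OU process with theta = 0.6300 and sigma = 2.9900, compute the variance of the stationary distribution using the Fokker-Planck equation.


Stationary variance = sigma^2 / (2*theta)
= 2.9900^2 / (2*0.6300)
= 8.9401 / 1.2600
= 7.0953

7.0953


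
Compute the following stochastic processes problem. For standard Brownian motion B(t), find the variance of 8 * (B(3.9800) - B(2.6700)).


Var(alpha*(B(t)-B(s))) = alpha^2 * (t-s)
= 8^2 * (3.9800 - 2.6700)
= 64 * 1.3100
= 83.8400

83.8400


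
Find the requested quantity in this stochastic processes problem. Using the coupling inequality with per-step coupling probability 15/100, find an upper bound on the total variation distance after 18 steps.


TV distance bound <= (1-delta)^n
= (1 - 0.1500)^18
= 0.8500^18
= 0.0536

0.0536


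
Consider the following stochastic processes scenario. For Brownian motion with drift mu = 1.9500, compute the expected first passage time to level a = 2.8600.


Expected first passage time = a/mu
= 2.8600/1.9500
= 1.4667

1.4667


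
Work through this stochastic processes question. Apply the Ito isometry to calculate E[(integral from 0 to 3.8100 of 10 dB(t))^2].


By Ito isometry: E[(int f dB)^2] = int f^2 dt
= 10^2 * 3.8100
= 100 * 3.8100 = 381.0000

381.0000


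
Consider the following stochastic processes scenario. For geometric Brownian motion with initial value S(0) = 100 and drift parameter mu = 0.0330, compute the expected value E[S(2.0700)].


E[S(t)] = S(0) * exp(mu * t)
= 100 * exp(0.0330 * 2.0700)
= 100 * 1.0707
= 107.0697

107.0697


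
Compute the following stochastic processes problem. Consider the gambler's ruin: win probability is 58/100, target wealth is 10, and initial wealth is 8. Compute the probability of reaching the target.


Gambler's ruin formula:
r = q/p = 0.4200/0.5800 = 0.7241
P(win) = (1 - r^i)/(1 - r^N)
= (1 - 0.7241^8)/(1 - 0.7241^10)
= 0.9626

0.9626


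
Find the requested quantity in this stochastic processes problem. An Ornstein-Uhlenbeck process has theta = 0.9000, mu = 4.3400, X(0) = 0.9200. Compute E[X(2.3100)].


E[X(t)] = mu + (X(0) - mu)*exp(-theta*t)
= 4.3400 + (0.9200 - 4.3400)*exp(-0.9000*2.3100)
= 4.3400 + -3.4200 * 0.1251
= 3.9123

3.9123


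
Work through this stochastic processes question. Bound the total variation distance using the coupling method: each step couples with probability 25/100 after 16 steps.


TV distance bound <= (1-delta)^n
= (1 - 0.2500)^16
= 0.7500^16
= 0.0100

0.0100


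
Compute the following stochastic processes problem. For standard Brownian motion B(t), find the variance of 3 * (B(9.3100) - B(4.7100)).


Var(alpha*(B(t)-B(s))) = alpha^2 * (t-s)
= 3^2 * (9.3100 - 4.7100)
= 9 * 4.6000
= 41.4000

41.4000


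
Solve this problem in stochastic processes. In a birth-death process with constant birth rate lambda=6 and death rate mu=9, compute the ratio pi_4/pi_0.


For birth-death process, pi_n/pi_0 = (lambda/mu)^n
= (6/9)^4
= 0.1975

0.1975


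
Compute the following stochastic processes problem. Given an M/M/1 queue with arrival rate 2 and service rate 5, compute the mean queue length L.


rho = 2/5 = 0.4000
L = rho/(1-rho)
= 0.4000/0.6000
= 0.6667

0.6667


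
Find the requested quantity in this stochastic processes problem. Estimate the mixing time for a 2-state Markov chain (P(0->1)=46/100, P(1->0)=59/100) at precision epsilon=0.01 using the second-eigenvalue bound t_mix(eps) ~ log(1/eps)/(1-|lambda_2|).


lambda_2 = |1 - p01 - p10| = |1 - 0.4600 - 0.5900| = 0.0500
t_mix ~ log(1/eps)/(1 - |lambda_2|)
= log(100)/(1 - 0.0500) = 4.6052/0.9500
= 4.8475

4.8475


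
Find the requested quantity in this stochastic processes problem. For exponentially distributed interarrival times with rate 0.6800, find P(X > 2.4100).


P(X > t) = exp(-lambda * t)
= exp(-0.6800 * 2.4100)
= exp(-1.6388) = 0.1942

0.1942


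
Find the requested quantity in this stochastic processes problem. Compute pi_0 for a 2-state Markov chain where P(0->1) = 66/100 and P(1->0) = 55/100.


Stationary distribution: pi_0 = p10/(p01+p10), pi_1 = p01/(p01+p10)
p01 = 0.6600, p10 = 0.5500
pi_0 = 0.4545

0.4545


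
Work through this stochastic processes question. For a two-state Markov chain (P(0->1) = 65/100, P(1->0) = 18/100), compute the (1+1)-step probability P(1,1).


P^2 = P^1 * P^1
Computing via matrix multiplication of the transition matrix.
Entry (1,1) of P^2 = 0.7894

0.7894


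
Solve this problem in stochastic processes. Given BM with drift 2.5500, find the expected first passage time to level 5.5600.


Expected first passage time = a/mu
= 5.5600/2.5500
= 2.1804

2.1804


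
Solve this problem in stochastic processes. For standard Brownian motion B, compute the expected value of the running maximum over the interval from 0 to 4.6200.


E(max B(s)) = sqrt(2t/pi)
= sqrt(2*4.6200/pi)
= sqrt(2.9412)
= 1.7150

1.7150


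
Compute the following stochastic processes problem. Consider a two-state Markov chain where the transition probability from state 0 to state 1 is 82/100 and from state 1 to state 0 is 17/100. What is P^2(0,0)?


Computing P^2 by matrix multiplication.
P = [[0.1800, 0.8200], [0.1700, 0.8300]]
After raising P to the power 2:
P^2(0,0) = 0.1718

0.1718


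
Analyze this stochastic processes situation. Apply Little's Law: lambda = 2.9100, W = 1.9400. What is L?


Little's Law: L = lambda * W
= 2.9100 * 1.9400
= 5.6454

5.6454


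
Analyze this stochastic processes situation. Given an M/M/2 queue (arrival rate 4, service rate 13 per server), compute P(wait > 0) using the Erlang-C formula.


a = lambda/mu = 0.3077
rho = a/c = 0.1538
Erlang-C formula applied:
C(c,a) = 0.0410

0.0410


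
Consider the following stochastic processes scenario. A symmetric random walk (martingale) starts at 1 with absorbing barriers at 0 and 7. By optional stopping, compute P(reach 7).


By optional stopping theorem: E(M at tau) = M(0) = 1
P(hit 7)*7 + P(hit 0)*0 = 1
P(hit 7) = (1 - 0)/(7 - 0) = 1/7 = 0.1429

0.1429


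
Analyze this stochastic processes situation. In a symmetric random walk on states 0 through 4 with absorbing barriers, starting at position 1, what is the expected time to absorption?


For symmetric RW on 0,...,N with absorbing barriers, E(i) = i*(N-i)
E(1) = 1 * 3 = 3

3


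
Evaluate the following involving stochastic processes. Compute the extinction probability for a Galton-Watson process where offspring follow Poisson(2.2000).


Since mu = 2.2000 > 1, extinction prob q < 1.
Solve s = exp(mu*(s-1)) iteratively.
q = 0.1563

0.1563


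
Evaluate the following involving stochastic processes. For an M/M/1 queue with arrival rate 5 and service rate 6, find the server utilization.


rho = lambda/mu
= 5/6
= 0.8333

0.8333


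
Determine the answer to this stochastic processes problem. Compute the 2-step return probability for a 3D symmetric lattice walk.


P(return in 2 steps) = P(reverse first step) = 1/(2d)
= 1/6
= 0.1667

0.1667


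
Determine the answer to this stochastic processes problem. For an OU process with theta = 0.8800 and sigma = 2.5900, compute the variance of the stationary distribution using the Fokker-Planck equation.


Stationary variance = sigma^2 / (2*theta)
= 2.5900^2 / (2*0.8800)
= 6.7081 / 1.7600
= 3.8114

3.8114


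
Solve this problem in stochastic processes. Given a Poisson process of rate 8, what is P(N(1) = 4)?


P(N(t)=k) = (lambda*t)^k * exp(-lambda*t) / k!
lambda*t = 8
= 8^4 * exp(-8) / 4!
= 4096 * 3.3546e-04 / 24
= 0.0573

0.0573


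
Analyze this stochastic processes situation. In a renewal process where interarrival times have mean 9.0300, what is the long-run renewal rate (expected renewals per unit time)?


Long-run renewal rate = 1/E(X)
= 1/9.0300
= 0.1107

0.1107


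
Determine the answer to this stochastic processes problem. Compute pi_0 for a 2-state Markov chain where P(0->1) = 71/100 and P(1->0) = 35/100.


Stationary distribution: pi_0 = p10/(p01+p10), pi_1 = p01/(p01+p10)
p01 = 0.7100, p10 = 0.3500
pi_0 = 0.3302

0.3302


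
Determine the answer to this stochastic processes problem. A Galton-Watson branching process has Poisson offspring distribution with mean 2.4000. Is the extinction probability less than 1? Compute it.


Since mu = 2.4000 > 1, extinction prob q < 1.
Solve s = exp(mu*(s-1)) iteratively.
q = 0.1214

0.1214


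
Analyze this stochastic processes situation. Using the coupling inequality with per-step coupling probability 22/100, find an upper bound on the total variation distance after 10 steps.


TV distance bound <= (1-delta)^n
= (1 - 0.2200)^10
= 0.7800^10
= 0.0834

0.0834


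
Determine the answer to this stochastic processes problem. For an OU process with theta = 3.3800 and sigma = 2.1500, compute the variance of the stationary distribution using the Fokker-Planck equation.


Stationary variance = sigma^2 / (2*theta)
= 2.1500^2 / (2*3.3800)
= 4.6225 / 6.7600
= 0.6838

0.6838


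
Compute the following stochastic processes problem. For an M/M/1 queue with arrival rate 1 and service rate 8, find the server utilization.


rho = lambda/mu
= 1/8
= 0.1250

0.1250


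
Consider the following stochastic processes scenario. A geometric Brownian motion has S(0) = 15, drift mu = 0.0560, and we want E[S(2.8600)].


E[S(t)] = S(0) * exp(mu * t)
= 15 * exp(0.0560 * 2.8600)
= 15 * 1.1737
= 17.6055

17.6055


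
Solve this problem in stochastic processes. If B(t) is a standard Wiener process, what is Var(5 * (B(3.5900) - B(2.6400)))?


Var(alpha*(B(t)-B(s))) = alpha^2 * (t-s)
= 5^2 * (3.5900 - 2.6400)
= 25 * 0.9500
= 23.7500

23.7500


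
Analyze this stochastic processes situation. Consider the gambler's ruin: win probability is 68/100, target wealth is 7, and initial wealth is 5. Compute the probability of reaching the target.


Gambler's ruin formula:
r = q/p = 0.3200/0.6800 = 0.4706
P(win) = (1 - r^i)/(1 - r^N)
= (1 - 0.4706^5)/(1 - 0.4706^7)
= 0.9819

0.9819


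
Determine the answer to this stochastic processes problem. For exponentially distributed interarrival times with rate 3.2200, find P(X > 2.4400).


P(X > t) = exp(-lambda * t)
= exp(-3.2200 * 2.4400)
= exp(-7.8568) = 3.8711e-04

3.8711e-04


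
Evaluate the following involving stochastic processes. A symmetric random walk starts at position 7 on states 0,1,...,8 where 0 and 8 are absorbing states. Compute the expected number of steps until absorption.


For symmetric RW on 0,...,N with absorbing barriers, E(i) = i*(N-i)
E(7) = 7 * 1 = 7

7


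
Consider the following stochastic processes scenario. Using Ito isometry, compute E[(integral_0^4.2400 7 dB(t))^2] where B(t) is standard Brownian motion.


By Ito isometry: E[(int f dB)^2] = int f^2 dt
= 7^2 * 4.2400
= 49 * 4.2400 = 207.7600

207.7600


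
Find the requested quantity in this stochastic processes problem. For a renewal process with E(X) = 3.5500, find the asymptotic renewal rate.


Long-run renewal rate = 1/E(X)
= 1/3.5500
= 0.2817

0.2817


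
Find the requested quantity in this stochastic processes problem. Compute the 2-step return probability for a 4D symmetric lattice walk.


P(return in 2 steps) = P(reverse first step) = 1/(2d)
= 1/8
= 0.1250

0.1250


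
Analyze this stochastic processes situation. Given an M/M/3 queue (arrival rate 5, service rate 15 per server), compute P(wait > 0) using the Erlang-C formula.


a = lambda/mu = 0.3333
rho = a/c = 0.1111
Erlang-C formula applied:
C(c,a) = 0.0050

0.0050


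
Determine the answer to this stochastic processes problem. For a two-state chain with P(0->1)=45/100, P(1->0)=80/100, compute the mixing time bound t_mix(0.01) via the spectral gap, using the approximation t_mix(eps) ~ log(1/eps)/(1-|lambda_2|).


lambda_2 = |1 - p01 - p10| = |1 - 0.4500 - 0.8000| = 0.2500
t_mix ~ log(1/eps)/(1 - |lambda_2|)
= log(100)/(1 - 0.2500) = 4.6052/0.7500
= 6.1402

6.1402


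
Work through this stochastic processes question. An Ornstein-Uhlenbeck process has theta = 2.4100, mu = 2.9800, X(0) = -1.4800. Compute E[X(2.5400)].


E[X(t)] = mu + (X(0) - mu)*exp(-theta*t)
= 2.9800 + (-1.4800 - 2.9800)*exp(-2.4100*2.5400)
= 2.9800 + -4.4600 * 0.0022
= 2.9702

2.9702


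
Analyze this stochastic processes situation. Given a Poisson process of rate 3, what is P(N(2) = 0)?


P(N(t)=k) = (lambda*t)^k * exp(-lambda*t) / k!
lambda*t = 6
= 6^0 * exp(-6) / 0!
= 1 * 0.0025 / 1
= 0.0025

0.0025


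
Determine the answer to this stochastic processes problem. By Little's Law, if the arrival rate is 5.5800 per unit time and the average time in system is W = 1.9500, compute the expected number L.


Little's Law: L = lambda * W
= 5.5800 * 1.9500
= 10.8810

10.8810


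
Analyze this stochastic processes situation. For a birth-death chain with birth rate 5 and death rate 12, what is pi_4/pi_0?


For birth-death process, pi_n/pi_0 = (lambda/mu)^n
= (5/12)^4
= 0.0301

0.0301


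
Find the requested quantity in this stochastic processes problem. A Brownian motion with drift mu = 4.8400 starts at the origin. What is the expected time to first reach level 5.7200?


Expected first passage time = a/mu
= 5.7200/4.8400
= 1.1818

1.1818


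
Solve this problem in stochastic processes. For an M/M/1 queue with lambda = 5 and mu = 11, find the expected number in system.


rho = 5/11 = 0.4545
L = rho/(1-rho)
= 0.4545/0.5455
= 0.8333

0.8333


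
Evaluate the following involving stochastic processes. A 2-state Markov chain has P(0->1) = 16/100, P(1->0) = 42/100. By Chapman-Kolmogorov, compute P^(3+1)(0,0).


P^4 = P^3 * P^1
Computing via matrix multiplication of the transition matrix.
Entry (0,0) of P^4 = 0.7327

0.7327


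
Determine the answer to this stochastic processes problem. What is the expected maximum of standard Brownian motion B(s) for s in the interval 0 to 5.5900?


E(max B(s)) = sqrt(2t/pi)
= sqrt(2*5.5900/pi)
= sqrt(3.5587)
= 1.8865

1.8865


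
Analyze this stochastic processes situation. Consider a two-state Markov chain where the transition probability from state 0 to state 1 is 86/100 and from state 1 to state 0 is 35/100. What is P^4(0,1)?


Computing P^4 by matrix multiplication.
P = [[0.1400, 0.8600], [0.3500, 0.6500]]
After raising P to the power 4:
P^4(0,1) = 0.7094

0.7094


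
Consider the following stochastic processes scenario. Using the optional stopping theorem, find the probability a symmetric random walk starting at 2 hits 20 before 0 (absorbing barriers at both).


By optional stopping theorem: E(M at tau) = M(0) = 2
P(hit 20)*20 + P(hit 0)*0 = 2
P(hit 20) = (2 - 0)/(20 - 0) = 1/10 = 0.1000

0.1000


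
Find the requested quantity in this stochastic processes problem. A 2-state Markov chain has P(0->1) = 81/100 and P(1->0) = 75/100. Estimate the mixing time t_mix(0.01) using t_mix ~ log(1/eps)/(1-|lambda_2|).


lambda_2 = |1 - p01 - p10| = |1 - 0.8100 - 0.7500| = 0.5600
t_mix ~ log(1/eps)/(1 - |lambda_2|)
= log(100)/(1 - 0.5600) = 4.6052/0.4400
= 10.4663

10.4663


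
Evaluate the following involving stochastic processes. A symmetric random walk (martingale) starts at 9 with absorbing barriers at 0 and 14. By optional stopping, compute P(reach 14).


By optional stopping theorem: E(M at tau) = M(0) = 9
P(hit 14)*14 + P(hit 0)*0 = 9
P(hit 14) = (9 - 0)/(14 - 0) = 9/14 = 0.6429

0.6429


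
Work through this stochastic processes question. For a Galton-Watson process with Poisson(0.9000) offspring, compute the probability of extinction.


Since mu = 0.9000 <= 1, extinction probability = 1.

1.0000


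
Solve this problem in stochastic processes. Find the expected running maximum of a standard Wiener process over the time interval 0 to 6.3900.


E(max B(s)) = sqrt(2t/pi)
= sqrt(2*6.3900/pi)
= sqrt(4.0680)
= 2.0169

2.0169


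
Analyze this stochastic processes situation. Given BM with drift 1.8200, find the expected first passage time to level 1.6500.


Expected first passage time = a/mu
= 1.6500/1.8200
= 0.9066

0.9066


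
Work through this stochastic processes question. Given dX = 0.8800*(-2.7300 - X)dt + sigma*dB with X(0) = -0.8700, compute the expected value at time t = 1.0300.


E[X(t)] = mu + (X(0) - mu)*exp(-theta*t)
= -2.7300 + (-0.8700 - -2.7300)*exp(-0.8800*1.0300)
= -2.7300 + 1.8600 * 0.4040
= -1.9786

-1.9786


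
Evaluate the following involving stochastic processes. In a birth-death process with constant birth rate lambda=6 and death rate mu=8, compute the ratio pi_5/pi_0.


For birth-death process, pi_n/pi_0 = (lambda/mu)^n
= (6/8)^5
= 0.2373

0.2373


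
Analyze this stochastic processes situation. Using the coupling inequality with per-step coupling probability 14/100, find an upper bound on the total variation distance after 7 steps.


TV distance bound <= (1-delta)^n
= (1 - 0.1400)^7
= 0.8600^7
= 0.3479

0.3479


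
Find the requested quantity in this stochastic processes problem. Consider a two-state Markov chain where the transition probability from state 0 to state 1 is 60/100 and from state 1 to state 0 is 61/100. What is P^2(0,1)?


Computing P^2 by matrix multiplication.
P = [[0.4000, 0.6000], [0.6100, 0.3900]]
After raising P to the power 2:
P^2(0,1) = 0.4740

0.4740


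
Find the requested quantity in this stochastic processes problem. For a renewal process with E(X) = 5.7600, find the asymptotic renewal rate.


Long-run renewal rate = 1/E(X)
= 1/5.7600
= 0.1736

0.1736


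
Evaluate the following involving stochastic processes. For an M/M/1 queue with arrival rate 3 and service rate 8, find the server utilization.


rho = lambda/mu
= 3/8
= 0.3750

0.3750


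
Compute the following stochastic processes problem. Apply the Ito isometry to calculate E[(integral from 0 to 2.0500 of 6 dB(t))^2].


By Ito isometry: E[(int f dB)^2] = int f^2 dt
= 6^2 * 2.0500
= 36 * 2.0500 = 73.8000

73.8000


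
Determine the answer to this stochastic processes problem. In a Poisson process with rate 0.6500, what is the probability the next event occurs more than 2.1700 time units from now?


P(X > t) = exp(-lambda * t)
= exp(-0.6500 * 2.1700)
= exp(-1.4105) = 0.2440

0.2440


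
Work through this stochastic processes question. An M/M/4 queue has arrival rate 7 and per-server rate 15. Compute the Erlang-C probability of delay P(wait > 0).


a = lambda/mu = 0.4667
rho = a/c = 0.1167
Erlang-C formula applied:
C(c,a) = 0.0014

0.0014


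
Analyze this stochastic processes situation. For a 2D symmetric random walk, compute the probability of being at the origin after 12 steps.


P = C(12,6)^2 / 4^12
= 924^2 / 16777216
= 853776 / 16777216
= 0.0509

0.0509


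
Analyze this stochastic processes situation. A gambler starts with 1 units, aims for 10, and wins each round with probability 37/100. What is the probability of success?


Gambler's ruin formula:
r = q/p = 0.6300/0.3700 = 1.7027
P(win) = (1 - r^i)/(1 - r^N)
= (1 - 1.7027^1)/(1 - 1.7027^10)
= 0.0034

0.0034


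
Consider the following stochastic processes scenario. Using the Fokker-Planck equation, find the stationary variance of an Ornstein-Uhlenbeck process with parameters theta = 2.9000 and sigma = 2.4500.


Stationary variance = sigma^2 / (2*theta)
= 2.4500^2 / (2*2.9000)
= 6.0025 / 5.8000
= 1.0349

1.0349


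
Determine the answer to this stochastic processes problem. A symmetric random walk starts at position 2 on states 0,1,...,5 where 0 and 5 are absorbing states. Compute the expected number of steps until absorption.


For symmetric RW on 0,...,N with absorbing barriers, E(i) = i*(N-i)
E(2) = 2 * 3 = 6

6


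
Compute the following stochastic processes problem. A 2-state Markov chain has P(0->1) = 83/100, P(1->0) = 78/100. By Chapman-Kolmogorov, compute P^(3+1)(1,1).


P^4 = P^3 * P^1
Computing via matrix multiplication of the transition matrix.
Entry (1,1) of P^4 = 0.5826

0.5826


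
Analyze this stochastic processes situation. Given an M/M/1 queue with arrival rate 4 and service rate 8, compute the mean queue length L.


rho = 4/8 = 0.5000
L = rho/(1-rho)
= 0.5000/0.5000
= 1.0000

1.0000


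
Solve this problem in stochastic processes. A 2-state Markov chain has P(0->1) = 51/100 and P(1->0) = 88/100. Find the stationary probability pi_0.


Stationary distribution: pi_0 = p10/(p01+p10), pi_1 = p01/(p01+p10)
p01 = 0.5100, p10 = 0.8800
pi_0 = 0.6331

0.6331


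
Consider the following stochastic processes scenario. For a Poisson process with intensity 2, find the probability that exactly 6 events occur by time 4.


P(N(t)=k) = (lambda*t)^k * exp(-lambda*t) / k!
lambda*t = 8
= 8^6 * exp(-8) / 6!
= 262144 * 3.3546e-04 / 720
= 0.1221

0.1221


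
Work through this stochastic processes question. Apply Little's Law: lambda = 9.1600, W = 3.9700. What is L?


Little's Law: L = lambda * W
= 9.1600 * 3.9700
= 36.3652

36.3652


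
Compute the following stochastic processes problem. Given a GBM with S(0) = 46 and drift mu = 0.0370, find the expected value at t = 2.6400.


E[S(t)] = S(0) * exp(mu * t)
= 46 * exp(0.0370 * 2.6400)
= 46 * 1.1026
= 50.7201

50.7201


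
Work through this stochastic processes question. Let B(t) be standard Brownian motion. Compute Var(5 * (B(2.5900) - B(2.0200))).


Var(alpha*(B(t)-B(s))) = alpha^2 * (t-s)
= 5^2 * (2.5900 - 2.0200)
= 25 * 0.5700
= 14.2500

14.2500


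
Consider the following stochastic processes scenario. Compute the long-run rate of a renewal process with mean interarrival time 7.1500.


Long-run renewal rate = 1/E(X)
= 1/7.1500
= 0.1399

0.1399


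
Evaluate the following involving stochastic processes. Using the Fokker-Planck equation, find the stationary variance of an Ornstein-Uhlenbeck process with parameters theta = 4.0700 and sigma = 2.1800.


Stationary variance = sigma^2 / (2*theta)
= 2.1800^2 / (2*4.0700)
= 4.7524 / 8.1400
= 0.5838

0.5838


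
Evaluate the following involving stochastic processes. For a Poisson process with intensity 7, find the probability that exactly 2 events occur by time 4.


P(N(t)=k) = (lambda*t)^k * exp(-lambda*t) / k!
lambda*t = 28
= 28^2 * exp(-28) / 2!
= 784 * 6.9144e-13 / 2
= 2.7104e-10

2.7104e-10


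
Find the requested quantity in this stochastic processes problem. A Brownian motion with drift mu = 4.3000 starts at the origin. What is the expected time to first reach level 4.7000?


Expected first passage time = a/mu
= 4.7000/4.3000
= 1.0930

1.0930


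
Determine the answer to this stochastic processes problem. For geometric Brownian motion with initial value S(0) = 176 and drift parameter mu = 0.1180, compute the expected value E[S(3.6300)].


E[S(t)] = S(0) * exp(mu * t)
= 176 * exp(0.1180 * 3.6300)
= 176 * 1.5347
= 270.1086

270.1086


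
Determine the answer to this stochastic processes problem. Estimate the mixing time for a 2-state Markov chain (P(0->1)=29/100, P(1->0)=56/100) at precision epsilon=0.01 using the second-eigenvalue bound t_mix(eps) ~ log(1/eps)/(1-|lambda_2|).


lambda_2 = |1 - p01 - p10| = |1 - 0.2900 - 0.5600| = 0.1500
t_mix ~ log(1/eps)/(1 - |lambda_2|)
= log(100)/(1 - 0.1500) = 4.6052/0.8500
= 5.4178

5.4178


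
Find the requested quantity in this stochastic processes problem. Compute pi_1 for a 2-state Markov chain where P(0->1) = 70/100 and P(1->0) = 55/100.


Stationary distribution: pi_0 = p10/(p01+p10), pi_1 = p01/(p01+p10)
p01 = 0.7000, p10 = 0.5500
pi_1 = 0.5600

0.5600


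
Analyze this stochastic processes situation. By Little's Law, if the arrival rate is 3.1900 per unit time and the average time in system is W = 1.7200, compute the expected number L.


Little's Law: L = lambda * W
= 3.1900 * 1.7200
= 5.4868

5.4868


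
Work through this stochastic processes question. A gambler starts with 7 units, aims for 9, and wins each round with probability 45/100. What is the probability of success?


Gambler's ruin formula:
r = q/p = 0.5500/0.4500 = 1.2222
P(win) = (1 - r^i)/(1 - r^N)
= (1 - 1.2222^7)/(1 - 1.2222^9)
= 0.6044

0.6044


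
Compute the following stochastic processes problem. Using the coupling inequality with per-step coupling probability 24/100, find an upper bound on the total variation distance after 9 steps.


TV distance bound <= (1-delta)^n
= (1 - 0.2400)^9
= 0.7600^9
= 0.0846

0.0846


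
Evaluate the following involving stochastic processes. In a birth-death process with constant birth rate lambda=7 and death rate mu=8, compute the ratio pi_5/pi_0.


For birth-death process, pi_n/pi_0 = (lambda/mu)^n
= (7/8)^5
= 0.5129

0.5129


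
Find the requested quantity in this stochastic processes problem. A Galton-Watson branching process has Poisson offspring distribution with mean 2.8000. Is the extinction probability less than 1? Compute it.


Since mu = 2.8000 > 1, extinction prob q < 1.
Solve s = exp(mu*(s-1)) iteratively.
q = 0.0750

0.0750


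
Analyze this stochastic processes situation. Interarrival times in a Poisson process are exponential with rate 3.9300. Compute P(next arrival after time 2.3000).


P(X > t) = exp(-lambda * t)
= exp(-3.9300 * 2.3000)
= exp(-9.0390) = 1.1869e-04

1.1869e-04


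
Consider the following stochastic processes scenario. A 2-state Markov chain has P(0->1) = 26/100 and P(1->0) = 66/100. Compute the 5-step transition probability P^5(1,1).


Computing P^5 by matrix multiplication.
P = [[0.7400, 0.2600], [0.6600, 0.3400]]
After raising P to the power 5:
P^5(1,1) = 0.2826

0.2826


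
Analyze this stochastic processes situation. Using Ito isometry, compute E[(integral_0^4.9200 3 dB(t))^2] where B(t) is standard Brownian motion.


By Ito isometry: E[(int f dB)^2] = int f^2 dt
= 3^2 * 4.9200
= 9 * 4.9200 = 44.2800

44.2800


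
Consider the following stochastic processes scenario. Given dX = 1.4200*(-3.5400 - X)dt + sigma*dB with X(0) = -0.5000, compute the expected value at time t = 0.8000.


E[X(t)] = mu + (X(0) - mu)*exp(-theta*t)
= -3.5400 + (-0.5000 - -3.5400)*exp(-1.4200*0.8000)
= -3.5400 + 3.0400 * 0.3211
= -2.5639

-2.5639


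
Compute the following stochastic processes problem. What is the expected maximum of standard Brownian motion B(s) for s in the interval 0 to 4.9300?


E(max B(s)) = sqrt(2t/pi)
= sqrt(2*4.9300/pi)
= sqrt(3.1385)
= 1.7716

1.7716


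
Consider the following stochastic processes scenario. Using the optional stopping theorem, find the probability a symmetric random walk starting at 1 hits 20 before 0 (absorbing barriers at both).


By optional stopping theorem: E(M at tau) = M(0) = 1
P(hit 20)*20 + P(hit 0)*0 = 1
P(hit 20) = (1 - 0)/(20 - 0) = 1/20 = 0.0500

0.0500


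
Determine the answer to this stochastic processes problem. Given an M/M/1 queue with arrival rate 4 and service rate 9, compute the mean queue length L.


rho = 4/9 = 0.4444
L = rho/(1-rho)
= 0.4444/0.5556
= 0.8000

0.8000


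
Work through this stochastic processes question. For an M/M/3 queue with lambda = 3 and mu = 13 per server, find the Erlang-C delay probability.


a = lambda/mu = 0.2308
rho = a/c = 0.0769
Erlang-C formula applied:
C(c,a) = 0.0018

0.0018


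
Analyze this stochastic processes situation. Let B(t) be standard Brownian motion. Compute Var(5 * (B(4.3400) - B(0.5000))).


Var(alpha*(B(t)-B(s))) = alpha^2 * (t-s)
= 5^2 * (4.3400 - 0.5000)
= 25 * 3.8400
= 96.0000

96.0000


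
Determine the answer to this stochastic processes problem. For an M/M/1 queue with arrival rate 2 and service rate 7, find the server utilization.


rho = lambda/mu
= 2/7
= 0.2857

0.2857


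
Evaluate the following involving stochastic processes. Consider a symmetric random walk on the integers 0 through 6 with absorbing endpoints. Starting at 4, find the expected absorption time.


For symmetric RW on 0,...,N with absorbing barriers, E(i) = i*(N-i)
E(4) = 4 * 2 = 8

8


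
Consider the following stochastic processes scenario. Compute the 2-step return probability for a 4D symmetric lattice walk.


P(return in 2 steps) = P(reverse first step) = 1/(2d)
= 1/8
= 0.1250

0.1250


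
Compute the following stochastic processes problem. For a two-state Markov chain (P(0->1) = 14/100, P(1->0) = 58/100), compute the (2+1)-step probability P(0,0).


P^3 = P^2 * P^1
Computing via matrix multiplication of the transition matrix.
Entry (0,0) of P^3 = 0.8098

0.8098


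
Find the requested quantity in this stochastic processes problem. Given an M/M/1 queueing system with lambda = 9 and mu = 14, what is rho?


rho = lambda/mu
= 9/14
= 0.6429

0.6429


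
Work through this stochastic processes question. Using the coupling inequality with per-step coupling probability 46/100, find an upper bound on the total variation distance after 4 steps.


TV distance bound <= (1-delta)^n
= (1 - 0.4600)^4
= 0.5400^4
= 0.0850

0.0850


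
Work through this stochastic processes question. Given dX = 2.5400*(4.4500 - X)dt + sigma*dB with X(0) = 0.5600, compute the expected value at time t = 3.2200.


E[X(t)] = mu + (X(0) - mu)*exp(-theta*t)
= 4.4500 + (0.5600 - 4.4500)*exp(-2.5400*3.2200)
= 4.4500 + -3.8900 * 2.8054e-04
= 4.4489

4.4489


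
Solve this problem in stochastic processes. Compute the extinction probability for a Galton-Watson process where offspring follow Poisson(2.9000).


Since mu = 2.9000 > 1, extinction prob q < 1.
Solve s = exp(mu*(s-1)) iteratively.
q = 0.0668

0.0668


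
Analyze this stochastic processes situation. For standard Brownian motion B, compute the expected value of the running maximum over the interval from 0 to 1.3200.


E(max B(s)) = sqrt(2t/pi)
= sqrt(2*1.3200/pi)
= sqrt(0.8403)
= 0.9167

0.9167


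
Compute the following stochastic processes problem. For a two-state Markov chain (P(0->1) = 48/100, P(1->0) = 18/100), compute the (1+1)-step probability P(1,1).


P^2 = P^1 * P^1
Computing via matrix multiplication of the transition matrix.
Entry (1,1) of P^2 = 0.7588

0.7588


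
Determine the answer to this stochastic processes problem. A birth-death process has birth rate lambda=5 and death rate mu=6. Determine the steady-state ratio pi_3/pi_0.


For birth-death process, pi_n/pi_0 = (lambda/mu)^n
= (5/6)^3
= 0.5787

0.5787


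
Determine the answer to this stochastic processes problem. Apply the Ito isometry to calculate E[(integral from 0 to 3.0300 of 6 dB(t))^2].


By Ito isometry: E[(int f dB)^2] = int f^2 dt
= 6^2 * 3.0300
= 36 * 3.0300 = 109.0800

109.0800


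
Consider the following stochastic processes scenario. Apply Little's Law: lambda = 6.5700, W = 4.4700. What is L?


Little's Law: L = lambda * W
= 6.5700 * 4.4700
= 29.3679

29.3679


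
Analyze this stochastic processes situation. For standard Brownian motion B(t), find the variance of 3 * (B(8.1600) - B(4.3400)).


Var(alpha*(B(t)-B(s))) = alpha^2 * (t-s)
= 3^2 * (8.1600 - 4.3400)
= 9 * 3.8200
= 34.3800

34.3800


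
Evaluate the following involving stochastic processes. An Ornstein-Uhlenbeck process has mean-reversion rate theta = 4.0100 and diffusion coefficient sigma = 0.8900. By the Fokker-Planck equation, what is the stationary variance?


Stationary variance = sigma^2 / (2*theta)
= 0.8900^2 / (2*4.0100)
= 0.7921 / 8.0200
= 0.0988

0.0988


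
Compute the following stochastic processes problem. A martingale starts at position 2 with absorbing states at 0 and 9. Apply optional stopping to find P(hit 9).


By optional stopping theorem: E(M at tau) = M(0) = 2
P(hit 9)*9 + P(hit 0)*0 = 2
P(hit 9) = (2 - 0)/(9 - 0) = 2/9 = 0.2222

0.2222


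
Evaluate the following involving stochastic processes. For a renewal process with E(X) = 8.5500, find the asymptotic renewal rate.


Long-run renewal rate = 1/E(X)
= 1/8.5500
= 0.1170

0.1170


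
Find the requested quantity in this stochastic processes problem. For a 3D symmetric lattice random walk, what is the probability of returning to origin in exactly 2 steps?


P(return in 2 steps) = P(reverse first step) = 1/(2d)
= 1/6
= 0.1667

0.1667


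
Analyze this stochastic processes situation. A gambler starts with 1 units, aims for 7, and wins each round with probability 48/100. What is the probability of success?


Gambler's ruin formula:
r = q/p = 0.5200/0.4800 = 1.0833
P(win) = (1 - r^i)/(1 - r^N)
= (1 - 1.0833^1)/(1 - 1.0833^7)
= 0.1109

0.1109


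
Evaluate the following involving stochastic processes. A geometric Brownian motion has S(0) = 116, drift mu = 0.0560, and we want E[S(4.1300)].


E[S(t)] = S(0) * exp(mu * t)
= 116 * exp(0.0560 * 4.1300)
= 116 * 1.2602
= 146.1846

146.1846


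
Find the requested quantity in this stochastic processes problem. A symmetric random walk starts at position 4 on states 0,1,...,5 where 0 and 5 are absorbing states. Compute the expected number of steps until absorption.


For symmetric RW on 0,...,N with absorbing barriers, E(i) = i*(N-i)
E(4) = 4 * 1 = 4

4


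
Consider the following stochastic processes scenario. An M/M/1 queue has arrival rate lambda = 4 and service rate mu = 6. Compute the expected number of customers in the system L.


rho = 4/6 = 0.6667
L = rho/(1-rho)
= 0.6667/0.3333
= 2.0000

2.0000


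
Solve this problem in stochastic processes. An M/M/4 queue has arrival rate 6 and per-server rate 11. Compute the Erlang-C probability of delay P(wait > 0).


a = lambda/mu = 0.5455
rho = a/c = 0.1364
Erlang-C formula applied:
C(c,a) = 0.0025

0.0025


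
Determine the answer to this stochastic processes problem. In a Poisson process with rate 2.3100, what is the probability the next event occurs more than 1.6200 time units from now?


P(X > t) = exp(-lambda * t)
= exp(-2.3100 * 1.6200)
= exp(-3.7422) = 0.0237

0.0237


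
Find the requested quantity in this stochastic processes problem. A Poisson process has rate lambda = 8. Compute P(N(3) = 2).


P(N(t)=k) = (lambda*t)^k * exp(-lambda*t) / k!
lambda*t = 24
= 24^2 * exp(-24) / 2!
= 576 * 3.7751e-11 / 2
= 1.0872e-08

1.0872e-08


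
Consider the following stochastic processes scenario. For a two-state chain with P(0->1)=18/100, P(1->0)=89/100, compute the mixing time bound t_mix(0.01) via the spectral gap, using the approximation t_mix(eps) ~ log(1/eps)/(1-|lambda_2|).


lambda_2 = |1 - p01 - p10| = |1 - 0.1800 - 0.8900| = 0.0700
t_mix ~ log(1/eps)/(1 - |lambda_2|)
= log(100)/(1 - 0.0700) = 4.6052/0.9300
= 4.9518

4.9518
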